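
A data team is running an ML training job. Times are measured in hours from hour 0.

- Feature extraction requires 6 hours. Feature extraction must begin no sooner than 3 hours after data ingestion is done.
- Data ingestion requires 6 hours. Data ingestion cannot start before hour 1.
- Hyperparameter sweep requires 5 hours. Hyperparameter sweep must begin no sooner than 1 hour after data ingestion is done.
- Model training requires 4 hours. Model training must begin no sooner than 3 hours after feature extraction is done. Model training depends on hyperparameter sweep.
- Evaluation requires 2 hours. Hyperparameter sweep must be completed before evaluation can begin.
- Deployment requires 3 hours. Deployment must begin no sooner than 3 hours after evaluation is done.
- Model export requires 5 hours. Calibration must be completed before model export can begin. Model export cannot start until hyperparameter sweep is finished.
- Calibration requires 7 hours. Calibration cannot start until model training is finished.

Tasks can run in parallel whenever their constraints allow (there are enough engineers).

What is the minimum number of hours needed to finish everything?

After its own release at hour 1, data ingestion can start at hour 1 and finishes at hour 7.
Hyperparameter sweep waits on data ingestion (finishes hour 7, plus 1-hour gap → hour 8), so it starts at hour 8 and finishes at 8 + 5 = hour 13.
After hyperparameter sweep (finishes hour 13), evaluation can start at hour 13 and finishes at hour 15.
Deployment waits on evaluation (finishes hour 15, plus 3-hour gap → hour 18), so it starts at hour 18 and finishes at 18 + 3 = hour 21.
Feature extraction waits on data ingestion (finishes hour 7, plus 3-hour gap → hour 10), so it starts at hour 10 and finishes at 10 + 6 = hour 16.
Model training needs all of feature extraction (finishes hour 16, plus 3-hour gap → hour 19); hyperparameter sweep (finishes hour 13). That puts its earliest start at hour 19; it finishes at 19 + 4 = hour 23.
Calibration cannot begin until model training (finishes hour 23). It runs from hour 23 to 23 + 7 = hour 30.
Model export needs all of calibration (finishes hour 30); hyperparameter sweep (finishes hour 13). That puts its earliest start at hour 30; it finishes at 30 + 5 = hour 35.
All tasks are finished once the last one completes. Finish times: Data ingestion at 7, Feature extraction at 16, Hyperparameter sweep at 13, Model training at 23, Evaluation at 15, Calibration at 30, Model export at 35, Deployment at 21. The latest is hour 35.

35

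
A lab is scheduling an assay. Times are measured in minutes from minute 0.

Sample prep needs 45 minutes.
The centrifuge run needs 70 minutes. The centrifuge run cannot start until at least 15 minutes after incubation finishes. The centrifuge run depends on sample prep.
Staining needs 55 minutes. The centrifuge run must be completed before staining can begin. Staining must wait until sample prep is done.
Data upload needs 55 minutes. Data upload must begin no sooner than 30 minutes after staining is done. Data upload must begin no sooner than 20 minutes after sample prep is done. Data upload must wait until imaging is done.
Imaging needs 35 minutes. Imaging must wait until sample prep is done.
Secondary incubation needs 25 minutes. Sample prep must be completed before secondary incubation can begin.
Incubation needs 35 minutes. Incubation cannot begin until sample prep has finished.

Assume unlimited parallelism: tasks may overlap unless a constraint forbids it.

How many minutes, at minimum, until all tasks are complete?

Sample prep can start immediately at minute 0; it finishes at minute 45.
After sample prep (finishes minute 45), imaging can start at minute 45 and finishes at minute 80.
Secondary incubation waits on sample prep (finishes minute 45), so it starts at minute 45 and finishes at 45 + 25 = minute 70.
After sample prep (finishes minute 45), incubation can start at minute 45 and finishes at minute 80.
The centrifuge run cannot start until incubation (finishes minute 80, plus 15-minute gap → minute 95); sample prep (finishes minute 45). The controlling bound is minute 95, so the centrifuge run finishes at 95 + 70 = minute 165.
For staining: the centrifuge run (finishes minute 165); sample prep (finishes minute 45). Taking the maximum gives a start of minute 165, and it finishes at 165 + 55 = minute 220.
For data upload: staining (finishes minute 220, plus 30-minute gap → minute 250); sample prep (finishes minute 45, plus 20-minute gap → minute 65); imaging (finishes minute 80). Taking the maximum gives a start of minute 250, and it finishes at 250 + 55 = minute 305.
All tasks are finished once the last one completes. Finish times: Sample prep at 45, Incubation at 80, The centrifuge run at 165, Staining at 220, Secondary incubation at 70, Imaging at 80, Data upload at 305. The latest is minute 305.

305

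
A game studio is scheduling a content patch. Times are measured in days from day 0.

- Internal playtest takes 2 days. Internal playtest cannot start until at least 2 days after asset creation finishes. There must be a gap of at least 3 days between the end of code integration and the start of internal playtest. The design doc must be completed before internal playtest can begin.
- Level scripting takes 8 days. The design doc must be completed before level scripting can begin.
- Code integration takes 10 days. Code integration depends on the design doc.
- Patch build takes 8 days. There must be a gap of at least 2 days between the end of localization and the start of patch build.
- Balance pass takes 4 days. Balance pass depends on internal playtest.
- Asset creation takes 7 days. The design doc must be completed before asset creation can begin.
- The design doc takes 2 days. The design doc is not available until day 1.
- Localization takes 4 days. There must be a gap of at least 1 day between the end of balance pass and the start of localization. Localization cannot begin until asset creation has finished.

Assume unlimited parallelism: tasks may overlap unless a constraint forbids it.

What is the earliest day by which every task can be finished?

The design doc waits on its own release at day 1, so it starts at day 1 and finishes at 1 + 2 = day 3.
Code integration cannot begin until the design doc (finishes day 3). It runs from day 3 to 3 + 10 = day 13.
Level scripting cannot begin until the design doc (finishes day 3). It runs from day 3 to 3 + 8 = day 11.
After the design doc (finishes day 3), asset creation can start at day 3 and finishes at day 10.
Internal playtest cannot start until asset creation (finishes day 10, plus 2-day gap → day 12); code integration (finishes day 13, plus 3-day gap → day 16); the design doc (finishes day 3). The controlling bound is day 16, so internal playtest finishes at 16 + 2 = day 18.
After internal playtest (finishes day 18), balance pass can start at day 18 and finishes at day 22.
Localization needs all of balance pass (finishes day 22, plus 1-day gap → day 23); asset creation (finishes day 10). That puts its earliest start at day 23; it finishes at 23 + 4 = day 27.
Patch build waits on localization (finishes day 27, plus 2-day gap → day 29), so it starts at day 29 and finishes at 29 + 8 = day 37.
All tasks are finished once the last one completes. Finish times: The design doc at 3, Asset creation at 10, Level scripting at 11, Code integration at 13, Internal playtest at 18, Balance pass at 22, Localization at 27, Patch build at 37. The latest is day 37.

37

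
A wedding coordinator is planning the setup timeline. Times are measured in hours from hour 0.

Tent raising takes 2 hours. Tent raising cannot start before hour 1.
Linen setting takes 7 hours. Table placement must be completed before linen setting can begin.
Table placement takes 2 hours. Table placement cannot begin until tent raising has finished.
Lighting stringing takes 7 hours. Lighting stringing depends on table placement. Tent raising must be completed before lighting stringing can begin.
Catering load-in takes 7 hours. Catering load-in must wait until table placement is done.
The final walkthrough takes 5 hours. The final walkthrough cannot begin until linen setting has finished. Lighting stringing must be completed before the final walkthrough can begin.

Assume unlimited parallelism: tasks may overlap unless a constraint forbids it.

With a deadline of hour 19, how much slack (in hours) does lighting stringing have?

2

Tent raising waits on its own release at hour 1, so it starts at hour 1 and finishes at 1 + 2 = hour 3.
Table placement cannot begin until tent raising (finishes hour 3). It runs from hour 3 to 3 + 2 = hour 5.
For lighting stringing: table placement (finishes hour 5); tent raising (finishes hour 3). Taking the maximum gives a start of hour 5, and it finishes at 5 + 7 = hour 12.

Working backward from the deadline:
The final walkthrough must finish by hour 19; it takes 5 hours, so it must start by 19 − 5 = hour 14.
Lighting stringing feeds into the final walkthrough (must start by hour 14); so lighting stringing must finish by hour 14 and therefore start by hour 7.
So lighting stringing can start as early as hour 5 and as late as hour 7, giving 7 − 5 = 2 hours of slack.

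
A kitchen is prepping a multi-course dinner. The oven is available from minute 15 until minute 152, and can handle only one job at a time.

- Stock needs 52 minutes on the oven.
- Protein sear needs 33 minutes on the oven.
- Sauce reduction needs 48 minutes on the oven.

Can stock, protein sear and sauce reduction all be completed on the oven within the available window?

Yes

The oven window is 152 − 15 = 137 minutes.
Running back to back, the jobs need 52 + 33 + 48 = 133 minutes on the oven.
Since 133 ≤ 137, they fit within the window.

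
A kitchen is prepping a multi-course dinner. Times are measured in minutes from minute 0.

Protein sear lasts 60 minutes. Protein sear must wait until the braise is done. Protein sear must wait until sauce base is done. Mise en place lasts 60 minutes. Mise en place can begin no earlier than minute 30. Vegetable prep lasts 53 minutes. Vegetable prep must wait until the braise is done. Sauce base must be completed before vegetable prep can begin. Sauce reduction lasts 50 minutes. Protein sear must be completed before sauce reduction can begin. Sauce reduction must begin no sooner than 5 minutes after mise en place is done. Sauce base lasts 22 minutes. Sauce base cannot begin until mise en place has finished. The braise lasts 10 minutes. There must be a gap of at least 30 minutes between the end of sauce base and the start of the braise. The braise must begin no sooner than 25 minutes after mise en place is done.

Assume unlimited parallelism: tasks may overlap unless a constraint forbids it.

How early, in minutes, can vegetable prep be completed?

Mise en place waits on its own release at minute 30, so it starts at minute 30 and finishes at 30 + 60 = minute 90.
Sauce base waits on mise en place (finishes minute 90), so it starts at minute 90 and finishes at 90 + 22 = minute 112.
For the braise: sauce base (finishes minute 112, plus 30-minute gap → minute 142); mise en place (finishes minute 90, plus 25-minute gap → minute 115). Taking the maximum gives a start of minute 142, and it finishes at 142 + 10 = minute 152.
Vegetable prep has to wait for the braise (finishes minute 152); sauce base (finishes minute 112). The latest of these is minute 152, so vegetable prep runs minute 152 to 152 + 53 = minute 205.

205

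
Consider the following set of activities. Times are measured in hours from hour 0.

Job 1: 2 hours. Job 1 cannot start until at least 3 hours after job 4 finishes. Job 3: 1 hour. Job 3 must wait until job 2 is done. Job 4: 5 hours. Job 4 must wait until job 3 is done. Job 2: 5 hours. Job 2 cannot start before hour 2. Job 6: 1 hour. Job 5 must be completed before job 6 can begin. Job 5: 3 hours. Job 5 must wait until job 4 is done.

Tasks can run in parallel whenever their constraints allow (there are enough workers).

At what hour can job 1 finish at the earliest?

18

Job 2 cannot begin until its own release at hour 2. It runs from hour 2 to 2 + 5 = hour 7.
Job 3 cannot begin until job 2 (finishes hour 7). It runs from hour 7 to 7 + 1 = hour 8.
Job 4 waits on job 3 (finishes hour 8), so it starts at hour 8 and finishes at 8 + 5 = hour 13.
Job 1 waits on job 4 (finishes hour 13, plus 3-hour gap → hour 16), so it starts at hour 16 and finishes at 16 + 2 = hour 18.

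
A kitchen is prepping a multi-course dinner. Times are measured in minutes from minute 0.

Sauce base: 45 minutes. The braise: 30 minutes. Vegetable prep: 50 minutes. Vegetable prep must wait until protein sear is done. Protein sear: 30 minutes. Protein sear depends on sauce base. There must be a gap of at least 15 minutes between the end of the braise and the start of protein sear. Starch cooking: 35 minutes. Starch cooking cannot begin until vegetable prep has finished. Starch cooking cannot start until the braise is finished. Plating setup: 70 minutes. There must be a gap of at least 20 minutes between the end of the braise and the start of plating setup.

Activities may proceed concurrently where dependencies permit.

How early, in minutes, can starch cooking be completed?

160

The braise can start immediately at minute 0; it finishes at minute 30.
Nothing blocks sauce base, so it runs from minute 0 to minute 45.
Protein sear cannot start until sauce base (finishes minute 45); the braise (finishes minute 30, plus 15-minute gap → minute 45). The controlling bound is minute 45, so protein sear finishes at 45 + 30 = minute 75.
Vegetable prep cannot begin until protein sear (finishes minute 75). It runs from minute 75 to 75 + 50 = minute 125.
Starch cooking has to wait for vegetable prep (finishes minute 125); the braise (finishes minute 30). The latest of these is minute 125, so starch cooking runs minute 125 to 125 + 35 = minute 160.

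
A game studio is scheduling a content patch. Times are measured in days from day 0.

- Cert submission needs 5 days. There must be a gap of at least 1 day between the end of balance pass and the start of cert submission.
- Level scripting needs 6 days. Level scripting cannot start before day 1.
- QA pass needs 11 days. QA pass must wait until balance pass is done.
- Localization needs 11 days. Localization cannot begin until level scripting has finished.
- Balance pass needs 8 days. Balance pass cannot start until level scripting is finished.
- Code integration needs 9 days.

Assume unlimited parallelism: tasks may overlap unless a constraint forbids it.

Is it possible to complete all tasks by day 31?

Yes

Code integration has no prerequisites, so it starts at day 0 and finishes at day 9.
Level scripting cannot begin until its own release at day 1. It runs from day 1 to 1 + 6 = day 7.
Localization cannot begin until level scripting (finishes day 7). It runs from day 7 to 7 + 11 = day 18.
Balance pass cannot begin until level scripting (finishes day 7). It runs from day 7 to 7 + 8 = day 15.
After balance pass (finishes day 15, plus 1-day gap → day 16), cert submission can start at day 16 and finishes at day 21.
QA pass cannot begin until balance pass (finishes day 15). It runs from day 15 to 15 + 11 = day 26.
Every task is finished by day 26, which is no later than the deadline of 31, so the schedule is feasible.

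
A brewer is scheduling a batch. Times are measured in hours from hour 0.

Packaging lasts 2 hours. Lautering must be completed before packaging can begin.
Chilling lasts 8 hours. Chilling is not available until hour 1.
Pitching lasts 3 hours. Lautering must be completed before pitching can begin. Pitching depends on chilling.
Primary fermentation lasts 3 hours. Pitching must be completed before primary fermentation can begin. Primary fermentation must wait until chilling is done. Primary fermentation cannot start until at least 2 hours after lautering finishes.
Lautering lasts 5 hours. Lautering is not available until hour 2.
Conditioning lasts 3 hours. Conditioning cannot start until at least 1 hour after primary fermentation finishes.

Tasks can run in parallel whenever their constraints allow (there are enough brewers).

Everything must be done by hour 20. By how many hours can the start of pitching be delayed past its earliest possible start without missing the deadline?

Chilling cannot begin until its own release at hour 1. It runs from hour 1 to 1 + 8 = hour 9.
Lautering cannot begin until its own release at hour 2. It runs from hour 2 to 2 + 5 = hour 7.
Pitching has to wait for lautering (finishes hour 7); chilling (finishes hour 9). The latest of these is hour 9, so pitching runs hour 9 to 9 + 3 = hour 12.

Working backward from the deadline:
Conditioning must finish by hour 20; it takes 3 hours, so it must start by 20 − 3 = hour 17.
Primary fermentation must finish before conditioning (must start by hour 17, minus 1-hour gap → hour 16). With a 3-hour duration, primary fermentation must start by 16 − 3 = hour 13.
Pitching has to be done before primary fermentation (must start by hour 13). That means finishing by hour 13, i.e. starting by 13 − 3 = hour 10.
So pitching can start as early as hour 9 and as late as hour 10, giving 10 − 9 = 1 hour of slack.

1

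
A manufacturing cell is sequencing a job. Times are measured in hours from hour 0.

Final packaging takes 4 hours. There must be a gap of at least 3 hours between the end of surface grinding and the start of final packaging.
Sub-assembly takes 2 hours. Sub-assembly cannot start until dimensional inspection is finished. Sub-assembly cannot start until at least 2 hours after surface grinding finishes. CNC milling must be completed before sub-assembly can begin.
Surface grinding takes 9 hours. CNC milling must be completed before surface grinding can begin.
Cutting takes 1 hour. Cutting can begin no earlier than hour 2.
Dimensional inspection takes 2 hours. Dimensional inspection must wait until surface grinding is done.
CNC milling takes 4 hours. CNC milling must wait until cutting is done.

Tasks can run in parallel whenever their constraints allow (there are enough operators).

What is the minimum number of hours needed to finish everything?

Cutting cannot begin until its own release at hour 2. It runs from hour 2 to 2 + 1 = hour 3.
After cutting (finishes hour 3), CNC milling can start at hour 3 and finishes at hour 7.
Surface grinding cannot begin until CNC milling (finishes hour 7). It runs from hour 7 to 7 + 9 = hour 16.
Final packaging cannot begin until surface grinding (finishes hour 16, plus 3-hour gap → hour 19). It runs from hour 19 to 19 + 4 = hour 23.
Dimensional inspection cannot begin until surface grinding (finishes hour 16). It runs from hour 16 to 16 + 2 = hour 18.
For sub-assembly: dimensional inspection (finishes hour 18); surface grinding (finishes hour 16, plus 2-hour gap → hour 18); CNC milling (finishes hour 7). Taking the maximum gives a start of hour 18, and it finishes at 18 + 2 = hour 20.
All tasks are finished once the last one completes. Finish times: Cutting at 3, CNC milling at 7, Surface grinding at 16, Dimensional inspection at 18, Sub-assembly at 20, Final packaging at 23. The latest is hour 23.

23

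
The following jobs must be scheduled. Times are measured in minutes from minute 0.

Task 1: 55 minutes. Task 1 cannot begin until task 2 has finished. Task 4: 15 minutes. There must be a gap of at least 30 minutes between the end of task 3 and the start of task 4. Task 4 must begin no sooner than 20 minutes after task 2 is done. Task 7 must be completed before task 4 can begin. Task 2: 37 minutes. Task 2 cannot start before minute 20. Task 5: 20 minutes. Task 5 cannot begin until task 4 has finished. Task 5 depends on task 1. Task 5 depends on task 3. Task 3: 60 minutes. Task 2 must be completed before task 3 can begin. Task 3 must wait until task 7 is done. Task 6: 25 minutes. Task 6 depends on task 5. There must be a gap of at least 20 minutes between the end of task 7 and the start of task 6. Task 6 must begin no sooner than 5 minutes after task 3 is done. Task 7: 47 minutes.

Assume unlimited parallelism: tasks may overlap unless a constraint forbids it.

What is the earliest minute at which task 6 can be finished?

207

Task 7 has no prerequisites, so it starts at minute 0 and finishes at minute 47.
After its own release at minute 20, task 2 can start at minute 20 and finishes at minute 57.
Task 3 needs all of task 2 (finishes minute 57); task 7 (finishes minute 47). That puts its earliest start at minute 57; it finishes at 57 + 60 = minute 117.
Task 4 has to wait for task 3 (finishes minute 117, plus 30-minute gap → minute 147); task 2 (finishes minute 57, plus 20-minute gap → minute 77); task 7 (finishes minute 47). The latest of these is minute 147, so task 4 runs minute 147 to 147 + 15 = minute 162.
Task 1 cannot begin until task 2 (finishes minute 57). It runs from minute 57 to 57 + 55 = minute 112.
For task 5: task 4 (finishes minute 162); task 1 (finishes minute 112); task 3 (finishes minute 117). Taking the maximum gives a start of minute 162, and it finishes at 162 + 20 = minute 182.
Task 6 has to wait for task 5 (finishes minute 182); task 7 (finishes minute 47, plus 20-minute gap → minute 67); task 3 (finishes minute 117, plus 5-minute gap → minute 122). The latest of these is minute 182, so task 6 runs minute 182 to 182 + 25 = minute 207.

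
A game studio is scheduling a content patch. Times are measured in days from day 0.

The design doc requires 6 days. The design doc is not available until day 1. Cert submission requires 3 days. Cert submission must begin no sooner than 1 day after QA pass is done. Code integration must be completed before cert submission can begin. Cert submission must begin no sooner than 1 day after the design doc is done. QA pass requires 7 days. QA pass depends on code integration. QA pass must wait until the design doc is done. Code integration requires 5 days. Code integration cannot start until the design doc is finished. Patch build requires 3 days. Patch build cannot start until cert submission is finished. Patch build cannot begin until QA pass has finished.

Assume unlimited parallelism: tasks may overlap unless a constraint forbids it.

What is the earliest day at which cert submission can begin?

20

After its own release at day 1, the design doc can start at day 1 and finishes at day 7.
Code integration cannot begin until the design doc (finishes day 7). It runs from day 7 to 7 + 5 = day 12.
QA pass cannot start until code integration (finishes day 12); the design doc (finishes day 7). The controlling bound is day 12, so QA pass finishes at 12 + 7 = day 19.
Cert submission waits on QA pass (finishes day 19, plus 1-day gap → day 20); code integration (finishes day 12); the design doc (finishes day 7, plus 1-day gap → day 8). The latest of these is day 20, which is the earliest cert submission can start.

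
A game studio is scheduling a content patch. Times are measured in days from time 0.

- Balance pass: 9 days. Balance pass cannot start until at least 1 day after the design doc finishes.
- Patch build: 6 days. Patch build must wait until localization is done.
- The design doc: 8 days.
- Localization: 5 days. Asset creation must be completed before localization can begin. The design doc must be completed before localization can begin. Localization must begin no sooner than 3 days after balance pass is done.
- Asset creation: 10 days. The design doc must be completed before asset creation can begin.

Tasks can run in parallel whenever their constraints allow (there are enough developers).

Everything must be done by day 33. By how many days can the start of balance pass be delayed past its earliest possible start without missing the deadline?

The design doc can start immediately at day 0; it finishes at day 8.
Balance pass waits on the design doc (finishes day 8, plus 1-day gap → day 9), so it starts at day 9 and finishes at 9 + 9 = day 18.

Working backward from the deadline:
Nothing follows patch build; the deadline of day 33 is its only limit. It must start by 33 − 6 = day 27.
Localization must finish before patch build (must start by day 27). With a 5-day duration, localization must start by 27 − 5 = day 22.
Balance pass feeds into localization (must start by day 22, minus 3-day gap → day 19); so balance pass must finish by day 19 and therefore start by day 10.
So balance pass can start as early as day 9 and as late as day 10, giving 10 − 9 = 1 day of slack.

1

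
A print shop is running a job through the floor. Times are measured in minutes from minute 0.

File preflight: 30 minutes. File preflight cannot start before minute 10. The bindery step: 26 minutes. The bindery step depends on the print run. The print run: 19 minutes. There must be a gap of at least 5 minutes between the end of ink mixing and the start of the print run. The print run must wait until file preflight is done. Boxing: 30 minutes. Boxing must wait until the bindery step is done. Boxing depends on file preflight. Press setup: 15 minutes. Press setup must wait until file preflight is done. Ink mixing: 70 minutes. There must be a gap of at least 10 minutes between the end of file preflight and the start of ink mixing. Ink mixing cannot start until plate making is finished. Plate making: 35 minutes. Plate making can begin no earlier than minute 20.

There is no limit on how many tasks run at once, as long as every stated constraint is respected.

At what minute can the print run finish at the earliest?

149

After its own release at minute 20, plate making can start at minute 20 and finishes at minute 55.
After its own release at minute 10, file preflight can start at minute 10 and finishes at minute 40.
For ink mixing: file preflight (finishes minute 40, plus 10-minute gap → minute 50); plate making (finishes minute 55). Taking the maximum gives a start of minute 55, and it finishes at 55 + 70 = minute 125.
The print run cannot start until ink mixing (finishes minute 125, plus 5-minute gap → minute 130); file preflight (finishes minute 40). The controlling bound is minute 130, so the print run finishes at 130 + 19 = minute 149.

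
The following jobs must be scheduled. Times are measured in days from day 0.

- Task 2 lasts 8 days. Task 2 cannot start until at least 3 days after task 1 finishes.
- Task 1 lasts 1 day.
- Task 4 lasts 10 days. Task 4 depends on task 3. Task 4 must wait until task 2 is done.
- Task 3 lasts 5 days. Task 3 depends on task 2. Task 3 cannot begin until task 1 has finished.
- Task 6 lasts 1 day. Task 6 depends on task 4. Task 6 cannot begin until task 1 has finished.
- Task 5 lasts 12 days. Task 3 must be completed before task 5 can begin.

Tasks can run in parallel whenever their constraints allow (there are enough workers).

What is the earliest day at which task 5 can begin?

Task 1 has no prerequisites, so it starts at day 0 and finishes at day 1.
Task 2 cannot begin until task 1 (finishes day 1, plus 3-day gap → day 4). It runs from day 4 to 4 + 8 = day 12.
Task 3 has to wait for task 2 (finishes day 12); task 1 (finishes day 1). The latest of these is day 12, so task 3 runs day 12 to 12 + 5 = day 17.
Task 5 waits on task 3 (finishes day 17), so the earliest it can start is day 17.

17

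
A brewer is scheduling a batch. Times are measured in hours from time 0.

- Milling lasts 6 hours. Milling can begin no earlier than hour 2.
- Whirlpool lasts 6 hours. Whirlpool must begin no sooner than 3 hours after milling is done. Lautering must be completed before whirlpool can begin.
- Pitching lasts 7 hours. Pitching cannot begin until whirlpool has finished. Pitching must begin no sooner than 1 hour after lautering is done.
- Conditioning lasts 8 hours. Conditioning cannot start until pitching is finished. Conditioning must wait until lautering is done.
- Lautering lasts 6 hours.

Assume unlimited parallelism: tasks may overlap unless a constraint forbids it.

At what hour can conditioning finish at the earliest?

Nothing blocks lautering, so it runs from hour 0 to hour 6.
Milling waits on its own release at hour 2, so it starts at hour 2 and finishes at 2 + 6 = hour 8.
Whirlpool cannot start until milling (finishes hour 8, plus 3-hour gap → hour 11); lautering (finishes hour 6). The controlling bound is hour 11, so whirlpool finishes at 11 + 6 = hour 17.
Pitching has to wait for whirlpool (finishes hour 17); lautering (finishes hour 6, plus 1-hour gap → hour 7). The latest of these is hour 17, so pitching runs hour 17 to 17 + 7 = hour 24.
Conditioning cannot start until pitching (finishes hour 24); lautering (finishes hour 6). The controlling bound is hour 24, so conditioning finishes at 24 + 8 = hour 32.

32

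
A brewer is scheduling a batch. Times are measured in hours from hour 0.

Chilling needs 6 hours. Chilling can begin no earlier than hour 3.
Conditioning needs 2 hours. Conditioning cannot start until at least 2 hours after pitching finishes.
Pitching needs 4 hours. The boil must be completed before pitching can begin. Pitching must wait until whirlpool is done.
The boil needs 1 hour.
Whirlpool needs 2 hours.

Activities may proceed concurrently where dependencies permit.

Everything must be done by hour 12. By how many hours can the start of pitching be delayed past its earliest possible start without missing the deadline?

Whirlpool has no prerequisites, so it starts at hour 0 and finishes at hour 2.
The boil can start immediately at hour 0; it finishes at hour 1.
Pitching needs all of the boil (finishes hour 1); whirlpool (finishes hour 2). That puts its earliest start at hour 2; it finishes at 2 + 4 = hour 6.

Working backward from the deadline:
To finish by hour 12, conditioning (duration 2) must start no later than hour 10.
Pitching feeds into conditioning (must start by hour 10, minus 2-hour gap → hour 8); so pitching must finish by hour 8 and therefore start by hour 4.
So pitching can start as early as hour 2 and as late as hour 4, giving 4 − 2 = 2 hours of slack.

2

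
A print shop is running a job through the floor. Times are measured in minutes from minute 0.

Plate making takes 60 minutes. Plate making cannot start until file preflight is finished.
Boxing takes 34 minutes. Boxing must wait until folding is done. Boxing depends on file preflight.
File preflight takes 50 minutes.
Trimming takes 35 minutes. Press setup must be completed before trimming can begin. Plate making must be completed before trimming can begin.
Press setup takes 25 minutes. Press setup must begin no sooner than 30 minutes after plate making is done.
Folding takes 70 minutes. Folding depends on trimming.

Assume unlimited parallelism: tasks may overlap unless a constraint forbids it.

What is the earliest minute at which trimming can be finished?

200

File preflight can start immediately at minute 0; it finishes at minute 50.
After file preflight (finishes minute 50), plate making can start at minute 50 and finishes at minute 110.
Press setup waits on plate making (finishes minute 110, plus 30-minute gap → minute 140), so it starts at minute 140 and finishes at 140 + 25 = minute 165.
For trimming: press setup (finishes minute 165); plate making (finishes minute 110). Taking the maximum gives a start of minute 165, and it finishes at 165 + 35 = minute 200.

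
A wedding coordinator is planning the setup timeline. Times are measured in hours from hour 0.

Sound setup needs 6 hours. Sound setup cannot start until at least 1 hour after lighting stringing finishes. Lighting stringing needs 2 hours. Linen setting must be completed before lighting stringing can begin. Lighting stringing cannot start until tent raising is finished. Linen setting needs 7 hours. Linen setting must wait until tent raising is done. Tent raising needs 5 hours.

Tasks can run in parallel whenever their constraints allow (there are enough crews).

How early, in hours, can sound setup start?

Nothing blocks tent raising, so it runs from hour 0 to hour 5.
Linen setting waits on tent raising (finishes hour 5), so it starts at hour 5 and finishes at 5 + 7 = hour 12.
Lighting stringing cannot start until linen setting (finishes hour 12); tent raising (finishes hour 5). The controlling bound is hour 12, so lighting stringing finishes at 12 + 2 = hour 14.
Sound setup waits on lighting stringing (finishes hour 14, plus 1-hour gap → hour 15), so the earliest it can start is hour 15.

15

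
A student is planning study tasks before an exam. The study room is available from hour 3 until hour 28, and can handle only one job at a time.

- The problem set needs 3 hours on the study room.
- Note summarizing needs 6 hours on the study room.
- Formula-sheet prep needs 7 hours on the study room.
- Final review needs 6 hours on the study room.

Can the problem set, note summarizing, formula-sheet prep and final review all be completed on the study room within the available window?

The study room window is 28 − 3 = 25 hours.
Running back to back, the jobs need 3 + 6 + 7 + 6 = 22 hours on the study room.
Since 22 ≤ 25, they fit within the window.

Yes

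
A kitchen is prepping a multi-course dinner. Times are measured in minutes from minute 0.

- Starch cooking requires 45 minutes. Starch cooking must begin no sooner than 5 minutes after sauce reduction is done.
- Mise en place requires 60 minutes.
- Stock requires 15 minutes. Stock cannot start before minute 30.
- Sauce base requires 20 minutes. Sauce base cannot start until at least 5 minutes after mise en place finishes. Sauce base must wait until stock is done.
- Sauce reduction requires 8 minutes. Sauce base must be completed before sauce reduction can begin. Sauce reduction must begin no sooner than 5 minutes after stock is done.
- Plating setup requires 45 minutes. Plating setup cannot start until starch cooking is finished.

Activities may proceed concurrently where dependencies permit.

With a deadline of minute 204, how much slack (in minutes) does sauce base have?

Stock waits on its own release at minute 30, so it starts at minute 30 and finishes at 30 + 15 = minute 45.
Mise en place has no prerequisites, so it starts at minute 0 and finishes at minute 60.
Sauce base needs all of mise en place (finishes minute 60, plus 5-minute gap → minute 65); stock (finishes minute 45). That puts its earliest start at minute 65; it finishes at 65 + 20 = minute 85.

Working backward from the deadline:
Plating setup has no dependents, so it just needs to finish by minute 204. Starting by 204 − 45 = minute 159 achieves that.
Starch cooking has to be done before plating setup (must start by minute 159). That means finishing by minute 159, i.e. starting by 159 − 45 = minute 114.
Sauce reduction feeds into starch cooking (must start by minute 114, minus 5-minute gap → minute 109); so sauce reduction must finish by minute 109 and therefore start by minute 101.
Sauce base has to be done before sauce reduction (must start by minute 101). That means finishing by minute 101, i.e. starting by 101 − 20 = minute 81.
So sauce base can start as early as minute 65 and as late as minute 81, giving 81 − 65 = 16 minutes of slack.

16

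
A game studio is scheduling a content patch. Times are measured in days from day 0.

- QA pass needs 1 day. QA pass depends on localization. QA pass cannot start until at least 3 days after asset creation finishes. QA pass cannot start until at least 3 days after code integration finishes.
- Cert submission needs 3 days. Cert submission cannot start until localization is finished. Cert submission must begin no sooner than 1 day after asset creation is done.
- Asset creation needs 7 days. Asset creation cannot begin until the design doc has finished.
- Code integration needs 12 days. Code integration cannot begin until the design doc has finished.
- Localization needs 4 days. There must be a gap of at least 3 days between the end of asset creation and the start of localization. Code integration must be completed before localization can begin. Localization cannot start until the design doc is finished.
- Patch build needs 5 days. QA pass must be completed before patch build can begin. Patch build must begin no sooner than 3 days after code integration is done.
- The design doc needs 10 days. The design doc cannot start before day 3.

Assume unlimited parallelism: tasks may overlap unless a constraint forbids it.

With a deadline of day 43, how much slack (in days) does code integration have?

8

The design doc cannot begin until its own release at day 3. It runs from day 3 to 3 + 10 = day 13.
Code integration cannot begin until the design doc (finishes day 13). It runs from day 13 to 13 + 12 = day 25.

Working backward from the deadline:
Patch build has no dependents, so it just needs to finish by day 43. Starting by 43 − 5 = day 38 achieves that.
QA pass has to be done before patch build (must start by day 38). That means finishing by day 38, i.e. starting by 38 − 1 = day 37.
Nothing follows cert submission; the deadline of day 43 is its only limit. It must start by 43 − 3 = day 40.
Localization must finish in time for QA pass (must start by day 37); cert submission (must start by day 40). The tightest is day 37, so localization must start by 37 − 4 = day 33.
For code integration: localization (must start by day 33); QA pass (must start by day 37, minus 3-day gap → day 34); patch build (must start by day 38, minus 3-day gap → day 35). The most restrictive is day 33; with a 12-day duration, code integration must start by day 21.
So code integration can start as early as day 13 and as late as day 21, giving 21 − 13 = 8 days of slack.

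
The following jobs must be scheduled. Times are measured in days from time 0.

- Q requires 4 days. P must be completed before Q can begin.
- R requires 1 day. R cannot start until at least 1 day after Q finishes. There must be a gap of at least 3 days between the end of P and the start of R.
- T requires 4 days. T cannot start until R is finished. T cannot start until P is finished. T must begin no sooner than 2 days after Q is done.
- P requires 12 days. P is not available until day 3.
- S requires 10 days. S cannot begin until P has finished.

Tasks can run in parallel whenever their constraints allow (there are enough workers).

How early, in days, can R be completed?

21

After its own release at day 3, P can start at day 3 and finishes at day 15.
Q waits on P (finishes day 15), so it starts at day 15 and finishes at 15 + 4 = day 19.
R cannot start until Q (finishes day 19, plus 1-day gap → day 20); P (finishes day 15, plus 3-day gap → day 18). The controlling bound is day 20, so R finishes at 20 + 1 = day 21.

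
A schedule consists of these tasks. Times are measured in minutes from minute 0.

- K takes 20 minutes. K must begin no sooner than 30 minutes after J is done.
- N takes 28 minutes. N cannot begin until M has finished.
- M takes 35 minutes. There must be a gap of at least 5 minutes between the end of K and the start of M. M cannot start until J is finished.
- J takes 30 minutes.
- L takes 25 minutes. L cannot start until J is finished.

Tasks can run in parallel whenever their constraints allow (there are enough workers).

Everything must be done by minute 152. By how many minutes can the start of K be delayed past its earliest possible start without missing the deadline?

J has no prerequisites, so it starts at minute 0 and finishes at minute 30.
After J (finishes minute 30, plus 30-minute gap → minute 60), K can start at minute 60 and finishes at minute 80.

Working backward from the deadline:
Nothing follows N; the deadline of minute 152 is its only limit. It must start by 152 − 28 = minute 124.
M must finish before N (must start by minute 124). With a 35-minute duration, M must start by 124 − 35 = minute 89.
K must finish before M (must start by minute 89, minus 5-minute gap → minute 84). With a 20-minute duration, K must start by 84 − 20 = minute 64.
So K can start as early as minute 60 and as late as minute 64, giving 64 − 60 = 4 minutes of slack.

4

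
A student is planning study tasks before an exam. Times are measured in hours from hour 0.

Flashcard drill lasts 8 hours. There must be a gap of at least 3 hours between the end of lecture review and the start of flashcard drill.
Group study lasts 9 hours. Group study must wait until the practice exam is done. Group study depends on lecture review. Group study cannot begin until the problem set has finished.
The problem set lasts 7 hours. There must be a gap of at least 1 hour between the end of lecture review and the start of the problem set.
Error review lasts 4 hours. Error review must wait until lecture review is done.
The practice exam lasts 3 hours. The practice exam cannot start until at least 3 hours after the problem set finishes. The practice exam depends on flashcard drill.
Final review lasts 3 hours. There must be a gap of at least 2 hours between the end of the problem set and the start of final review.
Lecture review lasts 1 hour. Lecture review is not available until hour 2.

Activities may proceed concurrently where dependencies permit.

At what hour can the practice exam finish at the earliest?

After its own release at hour 2, lecture review can start at hour 2 and finishes at hour 3.
Flashcard drill waits on lecture review (finishes hour 3, plus 3-hour gap → hour 6), so it starts at hour 6 and finishes at 6 + 8 = hour 14.
The problem set waits on lecture review (finishes hour 3, plus 1-hour gap → hour 4), so it starts at hour 4 and finishes at 4 + 7 = hour 11.
The practice exam has to wait for the problem set (finishes hour 11, plus 3-hour gap → hour 14); flashcard drill (finishes hour 14). The latest of these is hour 14, so the practice exam runs hour 14 to 14 + 3 = hour 17.

17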